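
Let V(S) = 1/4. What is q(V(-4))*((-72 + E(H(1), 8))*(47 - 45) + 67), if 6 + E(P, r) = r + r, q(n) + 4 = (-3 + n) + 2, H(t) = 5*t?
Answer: 1083/4 ≈ 270.75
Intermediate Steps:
V(S) = ¼
q(n) = -5 + n (q(n) = -4 + ((-3 + n) + 2) = -4 + (-1 + n) = -5 + n)
E(P, r) = -6 + 2*r (E(P, r) = -6 + (r + r) = -6 + 2*r)
q(V(-4))*((-72 + E(H(1), 8))*(47 - 45) + 67) = (-5 + ¼)*((-72 + (-6 + 2*8))*(47 - 45) + 67) = -19*((-72 + (-6 + 16))*2 + 67)/4 = -19*((-72 + 10)*2 + 67)/4 = -19*(-62*2 + 67)/4 = -19*(-124 + 67)/4 = -19/4*(-57) = 1083/4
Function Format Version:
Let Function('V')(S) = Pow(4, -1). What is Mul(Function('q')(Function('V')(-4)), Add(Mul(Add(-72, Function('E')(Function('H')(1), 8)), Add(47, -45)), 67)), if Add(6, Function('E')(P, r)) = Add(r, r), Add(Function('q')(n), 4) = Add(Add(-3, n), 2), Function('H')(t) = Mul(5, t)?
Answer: Rational(1083, 4) ≈ 270.75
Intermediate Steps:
Function('V')(S) = Rational(1, 4)
Function('q')(n) = Add(-5, n) (Function('q')(n) = Add(-4, Add(Add(-3, n), 2)) = Add(-4, Add(-1, n)) = Add(-5, n))
Function('E')(P, r) = Add(-6, Mul(2, r)) (Function('E')(P, r) = Add(-6, Add(r, r)) = Add(-6, Mul(2, r)))
Mul(Function('q')(Function('V')(-4)), Add(Mul(Add(-72, Function('E')(Function('H')(1), 8)), Add(47, -45)), 67)) = Mul(Add(-5, Rational(1, 4)), Add(Mul(Add(-72, Add(-6, Mul(2, 8))), Add(47, -45)), 67)) = Mul(Rational(-19, 4), Add(Mul(Add(-72, Add(-6, 16)), 2), 67)) = Mul(Rational(-19, 4), Add(Mul(Add(-72, 10), 2), 67)) = Mul(Rational(-19, 4), Add(Mul(-62, 2), 67)) = Mul(Rational(-19, 4), Add(-124, 67)) = Mul(Rational(-19, 4), -57) = Rational(1083, 4)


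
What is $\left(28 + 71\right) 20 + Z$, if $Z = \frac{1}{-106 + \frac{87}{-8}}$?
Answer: $\frac{1851292}{935} \approx 1980.0$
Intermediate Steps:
$Z = - \frac{8}{935}$ ($Z = \frac{1}{-106 + 87 \left(- \frac{1}{8}\right)} = \frac{1}{-106 - \frac{87}{8}} = \frac{1}{- \frac{935}{8}} = - \frac{8}{935} \approx -0.0085561$)
$\left(28 + 71\right) 20 + Z = \left(28 + 71\right) 20 - \frac{8}{935} = 99 \cdot 20 - \frac{8}{935} = 1980 - \frac{8}{935} = \frac{1851292}{935}$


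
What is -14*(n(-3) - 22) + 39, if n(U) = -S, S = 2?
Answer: 375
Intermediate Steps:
n(U) = -2 (n(U) = -1*2 = -2)
-14*(n(-3) - 22) + 39 = -14*(-2 - 22) + 39 = -14*(-24) + 39 = 336 + 39 = 375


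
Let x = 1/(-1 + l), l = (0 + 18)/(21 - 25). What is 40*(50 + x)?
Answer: 21920/11 ≈ 1992.7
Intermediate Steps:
l = -9/2 (l = 18/(-4) = 18*(-¼) = -9/2 ≈ -4.5000)
x = -2/11 (x = 1/(-1 - 9/2) = 1/(-11/2) = -2/11 ≈ -0.18182)
40*(50 + x) = 40*(50 - 2/11) = 40*(548/11) = 21920/11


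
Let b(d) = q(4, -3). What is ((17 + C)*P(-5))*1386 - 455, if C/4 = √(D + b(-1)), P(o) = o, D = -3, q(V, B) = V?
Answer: -145985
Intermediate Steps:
b(d) = 4
C = 4 (C = 4*√(-3 + 4) = 4*√1 = 4*1 = 4)
((17 + C)*P(-5))*1386 - 455 = ((17 + 4)*(-5))*1386 - 455 = (21*(-5))*1386 - 455 = -105*1386 - 455 = -145530 - 455 = -145985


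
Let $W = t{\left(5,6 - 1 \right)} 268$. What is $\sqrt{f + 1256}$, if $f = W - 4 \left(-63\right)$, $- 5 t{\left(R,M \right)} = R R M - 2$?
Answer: $\frac{4 i \sqrt{7945}}{5} \approx 71.308 i$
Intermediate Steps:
$t{\left(R,M \right)} = \frac{2}{5} - \frac{M R^{2}}{5}$ ($t{\left(R,M \right)} = - \frac{R R M - 2}{5} = - \frac{R^{2} M - 2}{5} = - \frac{M R^{2} - 2}{5} = - \frac{-2 + M R^{2}}{5} = \frac{2}{5} - \frac{M R^{2}}{5}$)
$W = - \frac{32964}{5}$ ($W = \left(\frac{2}{5} - \frac{\left(6 - 1\right) 5^{2}}{5}\right) 268 = \left(\frac{2}{5} - \frac{1}{5} \left(6 - 1\right) 25\right) 268 = \left(\frac{2}{5} - 1 \cdot 25\right) 268 = \left(\frac{2}{5} - 25\right) 268 = \left(- \frac{123}{5}\right) 268 = - \frac{32964}{5} \approx -6592.8$)
$f = - \frac{31704}{5}$ ($f = - \frac{32964}{5} - 4 \left(-63\right) = - \frac{32964}{5} - -252 = - \frac{32964}{5} + 252 = - \frac{31704}{5} \approx -6340.8$)
$\sqrt{f + 1256} = \sqrt{- \frac{31704}{5} + 1256} = \sqrt{- \frac{25424}{5}} = \frac{4 i \sqrt{7945}}{5}$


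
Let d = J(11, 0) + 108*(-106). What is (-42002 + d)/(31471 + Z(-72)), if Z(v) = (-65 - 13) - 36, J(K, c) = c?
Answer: -53450/31357 ≈ -1.7046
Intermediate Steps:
Z(v) = -114 (Z(v) = -78 - 36 = -114)
d = -11448 (d = 0 + 108*(-106) = 0 - 11448 = -11448)
(-42002 + d)/(31471 + Z(-72)) = (-42002 - 11448)/(31471 - 114) = -53450/31357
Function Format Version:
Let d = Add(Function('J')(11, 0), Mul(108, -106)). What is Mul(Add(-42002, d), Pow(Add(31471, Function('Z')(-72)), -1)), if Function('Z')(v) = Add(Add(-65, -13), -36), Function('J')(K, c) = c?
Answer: Rational(-53450, 31357) ≈ -1.7046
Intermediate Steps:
Function('Z')(v) = -114 (Function('Z')(v) = Add(-78, -36) = -114)
d = -11448 (d = Add(0, Mul(108, -106)) = Add(0, -11448) = -11448)
Mul(Add(-42002, d), Pow(Add(31471, Function('Z')(-72)), -1)) = Mul(Add(-42002, -11448), Pow(Add(31471, -114), -1)) = Mul(-53450, Pow(31357, -1)) = Mul(-53450, Rational(1, 31357)) = Rational(-53450, 31357)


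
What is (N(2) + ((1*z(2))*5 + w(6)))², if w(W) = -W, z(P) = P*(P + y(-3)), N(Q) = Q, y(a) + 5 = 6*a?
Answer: 45796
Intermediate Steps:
y(a) = -5 + 6*a
z(P) = P*(-23 + P) (z(P) = P*(P + (-5 + 6*(-3))) = P*(P + (-5 - 18)) = P*(P - 23) = P*(-23 + P))
(N(2) + ((1*z(2))*5 + w(6)))² = (2 + ((1*(2*(-23 + 2)))*5 - 1*6))² = (2 + ((1*(2*(-21)))*5 - 6))² = (2 + ((1*(-42))*5 - 6))² = (2 + (-42*5 - 6))² = (2 + (-210 - 6))² = (2 - 216)² = (-214)² = 45796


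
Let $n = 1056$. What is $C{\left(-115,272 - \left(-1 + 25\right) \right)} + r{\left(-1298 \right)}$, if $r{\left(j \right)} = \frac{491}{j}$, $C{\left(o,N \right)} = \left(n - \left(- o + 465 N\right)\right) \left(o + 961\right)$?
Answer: $- \frac{125600495423}{1298} \approx -9.6765 \cdot 10^{7}$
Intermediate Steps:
$C{\left(o,N \right)} = \left(961 + o\right) \left(1056 + o - 465 N\right)$ ($C{\left(o,N \right)} = \left(1056 - \left(- o + 465 N\right)\right) \left(o + 961\right) = \left(1056 - \left(- o + 465 N\right)\right) \left(961 + o\right) = \left(1056 + o - 465 N\right) \left(961 + o\right) = \left(961 + o\right) \left(1056 + o - 465 N\right)$)
$C{\left(-115,272 - \left(-1 + 25\right) \right)} + r{\left(-1298 \right)} = \left(1014816 + \left(-115\right)^{2} - 446865 \left(272 - \left(-1 + 25\right)\right) + 2017 \left(-115\right) - 465 \left(272 - \left(-1 + 25\right)\right) \left(-115\right)\right) + \frac{491}{-1298} = \left(1014816 + 13225 - 446865 \left(272 - 24\right) - 231955 - 465 \left(272 - 24\right) \left(-115\right)\right) + 491 \left(- \frac{1}{1298}\right) = \left(1014816 + 13225 - 446865 \left(272 - 24\right) - 231955 - 465 \left(272 - 24\right) \left(-115\right)\right) - \frac{491}{1298} = \left(1014816 + 13225 - 110822520 - 231955 - 115320 \left(-115\right)\right) - \frac{491}{1298} = \left(1014816 + 13225 - 110822520 - 231955 + 13261800\right) - \frac{491}{1298} = -96764634 - \frac{491}{1298} = - \frac{125600495423}{1298}$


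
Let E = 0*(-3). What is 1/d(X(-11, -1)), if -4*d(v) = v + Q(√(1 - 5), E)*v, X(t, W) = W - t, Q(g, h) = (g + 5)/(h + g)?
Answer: -16/205 - 4*I/41 ≈ -0.078049 - 0.097561*I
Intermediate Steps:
E = 0
Q(g, h) = (5 + g)/(g + h)
d(v) = -v/4 + I*v*(5 + 2*I)/8 (d(v) = -(v + ((5 + √(1 - 5))/(√(1 - 5) + 0))*v)/4 = -(v + ((5 + √(-4))/(√(-4) + 0))*v)/4 = -(v + ((5 + 2*I)/(2*I + 0))*v)/4 = -(v + ((5 + 2*I)/((2*I)))*v)/4 = -(v + ((-I/2)*(5 + 2*I))*v)/4 = -(v + (-I*(5 + 2*I)/2)*v)/4 = -(v - I*v*(5 + 2*I)/2)/4 = -v/4 + I*v*(5 + 2*I)/8)
1/d(X(-11, -1)) = 1/((-1 - 1*(-11))*(-4 + 5*I)/8) = 1/((-1 + 11)*(-4 + 5*I)/8) = 1/((⅛)*10*(-4 + 5*I)) = 1/(-5 + 25*I/4) = 16*(-5 - 25*I/4)/1025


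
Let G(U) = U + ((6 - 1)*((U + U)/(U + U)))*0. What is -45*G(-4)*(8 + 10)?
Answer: 3240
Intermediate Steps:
G(U) = U (G(U) = U + (5*((2*U)/((2*U))))*0 = U + (5*((2*U)*(1/(2*U))))*0 = U + (5*1)*0 = U + 5*0 = U + 0 = U)
-45*G(-4)*(8 + 10) = -(-180)*(8 + 10) = -(-180)*18 = -45*(-72) = 3240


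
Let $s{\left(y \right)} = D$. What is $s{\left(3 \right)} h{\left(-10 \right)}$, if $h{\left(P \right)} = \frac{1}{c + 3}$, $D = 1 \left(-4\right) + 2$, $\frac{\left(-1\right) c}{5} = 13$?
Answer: $\frac{1}{31} \approx 0.032258$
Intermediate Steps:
$c = -65$ ($c = \left(-5\right) 13 = -65$)
$D = -2$ ($D = -4 + 2 = -2$)
$s{\left(y \right)} = -2$
$h{\left(P \right)} = - \frac{1}{62}$ ($h{\left(P \right)} = \frac{1}{-65 + 3} = \frac{1}{-62} = - \frac{1}{62}$)
$s{\left(3 \right)} h{\left(-10 \right)} = \left(-2\right) \left(- \frac{1}{62}\right) = \frac{1}{31}$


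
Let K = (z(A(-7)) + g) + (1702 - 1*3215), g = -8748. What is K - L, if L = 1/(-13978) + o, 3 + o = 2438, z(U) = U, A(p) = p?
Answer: -177562533/13978 ≈ -12703.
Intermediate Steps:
o = 2435 (o = -3 + 2438 = 2435)
L = 34036429/13978 (L = 1/(-13978) + 2435 = -1/13978 + 2435 = 34036429/13978 ≈ 2435.0)
K = -10268 (K = (-7 - 8748) + (1702 - 1*3215) = -8755 + (1702 - 3215) = -8755 - 1513 = -10268)
K - L = -10268 - 1*34036429/13978 = -10268 - 34036429/13978 = -177562533/13978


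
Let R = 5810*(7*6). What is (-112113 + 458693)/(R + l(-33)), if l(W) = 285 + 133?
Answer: 173290/122219 ≈ 1.4179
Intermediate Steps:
l(W) = 418
R = 244020 (R = 5810*42 = 244020)
(-112113 + 458693)/(R + l(-33)) = (-112113 + 458693)/(244020 + 418) = 346580/244438 = 346580*(1/244438) = 173290/122219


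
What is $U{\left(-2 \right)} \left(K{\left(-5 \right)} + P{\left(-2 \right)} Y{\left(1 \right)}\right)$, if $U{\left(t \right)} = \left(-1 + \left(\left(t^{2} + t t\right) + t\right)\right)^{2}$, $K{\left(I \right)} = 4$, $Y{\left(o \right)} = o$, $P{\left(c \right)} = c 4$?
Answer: $-100$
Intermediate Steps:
$P{\left(c \right)} = 4 c$
$U{\left(t \right)} = \left(-1 + t + 2 t^{2}\right)^{2}$ ($U{\left(t \right)} = \left(-1 + \left(\left(t^{2} + t^{2}\right) + t\right)\right)^{2} = \left(-1 + \left(2 t^{2} + t\right)\right)^{2} = \left(-1 + \left(t + 2 t^{2}\right)\right)^{2} = \left(-1 + t + 2 t^{2}\right)^{2}$)
$U{\left(-2 \right)} \left(K{\left(-5 \right)} + P{\left(-2 \right)} Y{\left(1 \right)}\right) = \left(-1 - 2 + 2 \left(-2\right)^{2}\right)^{2} \left(4 + 4 \left(-2\right) 1\right) = \left(-1 - 2 + 2 \cdot 4\right)^{2} \left(4 - 8\right) = \left(-1 - 2 + 8\right)^{2} \left(4 - 8\right) = 5^{2} \left(-4\right) = 25 \left(-4\right) = -100$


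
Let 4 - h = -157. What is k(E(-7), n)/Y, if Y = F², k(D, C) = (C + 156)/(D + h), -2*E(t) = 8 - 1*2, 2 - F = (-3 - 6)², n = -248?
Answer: -46/493039 ≈ -9.3299e-5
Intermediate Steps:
h = 161 (h = 4 - 1*(-157) = 4 + 157 = 161)
F = -79 (F = 2 - (-3 - 6)² = 2 - 1*(-9)² = 2 - 1*81 = 2 - 81 = -79)
E(t) = -3 (E(t) = -(8 - 1*2)/2 = -(8 - 2)/2 = -½*6 = -3)
k(D, C) = (156 + C)/(161 + D) (k(D, C) = (C + 156)/(D + 161) = (156 + C)/(161 + D))
Y = 6241 (Y = (-79)² = 6241)
k(E(-7), n)/Y = ((156 - 248)/(161 - 3))/6241 = (-92/158)*(1/6241) = ((1/158)*(-92))*(1/6241) = -46/79*1/6241 = -46/493039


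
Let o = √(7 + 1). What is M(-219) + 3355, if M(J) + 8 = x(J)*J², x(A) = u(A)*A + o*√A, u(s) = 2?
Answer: -21003571 + 95922*I*√438 ≈ -2.1004e+7 + 2.0075e+6*I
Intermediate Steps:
o = 2*√2 (o = √8 = 2*√2 ≈ 2.8284)
x(A) = 2*A + 2*√2*√A (x(A) = 2*A + (2*√2)*√A = 2*A + 2*√2*√A)
M(J) = -8 + J²*(2*J + 2*√2*√J) (M(J) = -8 + (2*J + 2*√2*√J)*J² = -8 + J²*(2*J + 2*√2*√J))
M(-219) + 3355 = (-8 + 2*(-219)³ + 2*√2*(-219)^(5/2)) + 3355 = (-8 + 2*(-10503459) + 2*√2*(47961*I*√219)) + 3355 = (-8 - 21006918 + 95922*I*√438) + 3355 = (-21006926 + 95922*I*√438) + 3355 = -21003571 + 95922*I*√438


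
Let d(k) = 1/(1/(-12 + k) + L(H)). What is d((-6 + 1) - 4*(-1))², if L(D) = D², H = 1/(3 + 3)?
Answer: 219024/529 ≈ 414.03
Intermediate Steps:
H = ⅙ (H = 1/6 = ⅙ ≈ 0.16667)
d(k) = 1/(1/36 + 1/(-12 + k)) (d(k) = 1/(1/(-12 + k) + (⅙)²) = 1/(1/(-12 + k) + 1/36) = 1/(1/36 + 1/(-12 + k)))
d((-6 + 1) - 4*(-1))² = (36*(-12 + ((-6 + 1) - 4*(-1)))/(24 + ((-6 + 1) - 4*(-1))))² = (36*(-12 + (-5 + 4))/(24 + (-5 + 4)))² = (36*(-12 - 1)/(24 - 1))² = (36*(-13)/23)² = (36*(1/23)*(-13))² = (-468/23)² = 219024/529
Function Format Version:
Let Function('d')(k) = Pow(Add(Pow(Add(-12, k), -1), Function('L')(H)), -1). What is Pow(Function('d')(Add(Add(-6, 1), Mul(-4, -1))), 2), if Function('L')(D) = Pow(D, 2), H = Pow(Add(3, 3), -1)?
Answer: Rational(219024, 529) ≈ 414.03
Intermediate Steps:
H = Rational(1, 6) (H = Pow(6, -1) = Rational(1, 6) ≈ 0.16667)
Function('d')(k) = Pow(Add(Rational(1, 36), Pow(Add(-12, k), -1)), -1) (Function('d')(k) = Pow(Add(Pow(Add(-12, k), -1), Pow(Rational(1, 6), 2)), -1) = Pow(Add(Pow(Add(-12, k), -1), Rational(1, 36)), -1) = Pow(Add(Rational(1, 36), Pow(Add(-12, k), -1)), -1))
Pow(Function('d')(Add(Add(-6, 1), Mul(-4, -1))), 2) = Pow(Mul(36, Pow(Add(24, Add(Add(-6, 1), Mul(-4, -1))), -1), Add(-12, Add(Add(-6, 1), Mul(-4, -1)))), 2) = Pow(Mul(36, Pow(Add(24, Add(-5, 4)), -1), Add(-12, Add(-5, 4))), 2) = Pow(Mul(36, Pow(Add(24, -1), -1), Add(-12, -1)), 2) = Pow(Mul(36, Pow(23, -1), -13), 2) = Pow(Mul(36, Rational(1, 23), -13), 2) = Pow(Rational(-468, 23), 2) = Rational(219024, 529)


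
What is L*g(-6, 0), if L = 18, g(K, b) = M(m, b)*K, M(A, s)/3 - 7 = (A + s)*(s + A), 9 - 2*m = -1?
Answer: -10368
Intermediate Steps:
m = 5 (m = 9/2 - ½*(-1) = 9/2 + ½ = 5)
M(A, s) = 21 + 3*(A + s)² (M(A, s) = 21 + 3*((A + s)*(s + A)) = 21 + 3*((A + s)*(A + s)) = 21 + 3*(A + s)²)
g(K, b) = K*(21 + 3*(5 + b)²) (g(K, b) = (21 + 3*(5 + b)²)*K = K*(21 + 3*(5 + b)²))
L*g(-6, 0) = 18*(3*(-6)*(7 + (5 + 0)²)) = 18*(3*(-6)*(7 + 5²)) = 18*(3*(-6)*(7 + 25)) = 18*(3*(-6)*32) = 18*(-576) = -10368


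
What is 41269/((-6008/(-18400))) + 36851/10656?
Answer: 1011481342301/8002656 ≈ 1.2639e+5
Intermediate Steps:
41269/((-6008/(-18400))) + 36851/10656 = 41269/((-6008*(-1/18400))) + 36851*(1/10656) = 41269/(751/2300) + 36851/10656 = 41269*(2300/751) + 36851/10656 = 94918700/751 + 36851/10656 = 1011481342301/8002656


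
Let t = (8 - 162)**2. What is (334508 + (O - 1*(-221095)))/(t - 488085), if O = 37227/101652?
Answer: -18826064461/15734679196 ≈ -1.1965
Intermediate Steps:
O = 12409/33884 (O = 37227*(1/101652) = 12409/33884 ≈ 0.36622)
t = 23716 (t = (-154)**2 = 23716)
(334508 + (O - 1*(-221095)))/(t - 488085) = (334508 + (12409/33884 - 1*(-221095)))/(23716 - 488085) = (334508 + (12409/33884 + 221095))/(-464369) = (334508 + 7491595389/33884)*(-1/464369) = (18826064461/33884)*(-1/464369) = -18826064461/15734679196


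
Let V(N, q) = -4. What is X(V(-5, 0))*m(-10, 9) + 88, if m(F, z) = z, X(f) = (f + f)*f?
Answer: 376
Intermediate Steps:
X(f) = 2*f**2 (X(f) = (2*f)*f = 2*f**2)
X(V(-5, 0))*m(-10, 9) + 88 = (2*(-4)**2)*9 + 88 = (2*16)*9 + 88 = 32*9 + 88 = 288 + 88 = 376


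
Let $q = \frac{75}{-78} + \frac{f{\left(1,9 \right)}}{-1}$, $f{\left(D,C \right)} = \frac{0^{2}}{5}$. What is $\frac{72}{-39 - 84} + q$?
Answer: $- \frac{1649}{1066} \approx -1.5469$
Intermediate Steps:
$f{\left(D,C \right)} = 0$ ($f{\left(D,C \right)} = 0 \cdot \frac{1}{5} = 0$)
$q = - \frac{25}{26}$ ($q = \frac{75}{-78} + \frac{0}{-1} = 75 \left(- \frac{1}{78}\right) + 0 \left(-1\right) = - \frac{25}{26} + 0 = - \frac{25}{26} \approx -0.96154$)
$\frac{72}{-39 - 84} + q = \frac{72}{-39 - 84} - \frac{25}{26} = \frac{72}{-123} - \frac{25}{26} = 72 \left(- \frac{1}{123}\right) - \frac{25}{26} = - \frac{24}{41} - \frac{25}{26} = - \frac{1649}{1066}$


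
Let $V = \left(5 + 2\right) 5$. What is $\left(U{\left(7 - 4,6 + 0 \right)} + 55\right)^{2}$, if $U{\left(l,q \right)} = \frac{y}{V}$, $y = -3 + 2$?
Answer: $\frac{3701776}{1225} \approx 3021.9$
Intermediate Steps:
$y = -1$
$V = 35$ ($V = 7 \cdot 5 = 35$)
$U{\left(l,q \right)} = - \frac{1}{35}$
$\left(U{\left(7 - 4,6 + 0 \right)} + 55\right)^{2} = \left(- \frac{1}{35} + 55\right)^{2} = \left(\frac{1924}{35}\right)^{2} = \frac{3701776}{1225}$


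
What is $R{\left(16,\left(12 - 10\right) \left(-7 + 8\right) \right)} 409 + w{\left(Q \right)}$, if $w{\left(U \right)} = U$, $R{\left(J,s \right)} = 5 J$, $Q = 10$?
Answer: $32730$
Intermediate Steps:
$R{\left(16,\left(12 - 10\right) \left(-7 + 8\right) \right)} 409 + w{\left(Q \right)} = 5 \cdot 16 \cdot 409 + 10 = 80 \cdot 409 + 10 = 32720 + 10 = 32730$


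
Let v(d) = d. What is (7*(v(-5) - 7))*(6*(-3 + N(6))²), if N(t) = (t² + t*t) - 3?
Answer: -2195424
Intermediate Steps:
N(t) = -3 + 2*t² (N(t) = (t² + t²) - 3 = 2*t² - 3 = -3 + 2*t²)
(7*(v(-5) - 7))*(6*(-3 + N(6))²) = (7*(-5 - 7))*(6*(-3 + (-3 + 2*6²))²) = (7*(-12))*(6*(-3 + (-3 + 2*36))²) = -504*(-3 + (-3 + 72))² = -504*(-3 + 69)² = -504*66² = -504*4356 = -84*26136 = -2195424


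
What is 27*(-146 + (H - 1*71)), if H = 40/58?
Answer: -169371/29 ≈ -5840.4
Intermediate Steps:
H = 20/29 (H = 40*(1/58) = 20/29 ≈ 0.68966)
27*(-146 + (H - 1*71)) = 27*(-146 + (20/29 - 1*71)) = 27*(-146 + (20/29 - 71)) = 27*(-146 - 2039/29) = 27*(-6273/29) = -169371/29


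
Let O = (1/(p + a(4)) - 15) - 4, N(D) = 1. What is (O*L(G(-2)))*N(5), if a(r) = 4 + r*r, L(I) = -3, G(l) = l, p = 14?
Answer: 1935/34 ≈ 56.912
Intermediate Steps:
a(r) = 4 + r²
O = -645/34 (O = (1/(14 + (4 + 4²)) - 15) - 4 = (1/(14 + (4 + 16)) - 15) - 4 = (1/(14 + 20) - 15) - 4 = (1/34 - 15) - 4 = -509/34 - 4 = -645/34 ≈ -18.971)
(O*L(G(-2)))*N(5) = -645/34*(-3)*1 = (1935/34)*1 = 1935/34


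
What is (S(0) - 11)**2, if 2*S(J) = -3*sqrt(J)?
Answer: 121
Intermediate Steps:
S(J) = -3*sqrt(J)/2 (S(J) = (-3*sqrt(J))/2 = -3*sqrt(J)/2)
(S(0) - 11)**2 = (-3*sqrt(0)/2 - 11)**2 = (-3/2*0 - 11)**2 = (0 - 11)**2 = (-11)**2 = 121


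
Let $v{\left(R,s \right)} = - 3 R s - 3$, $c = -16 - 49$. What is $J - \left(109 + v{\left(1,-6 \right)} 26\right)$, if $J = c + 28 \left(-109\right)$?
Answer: $-3616$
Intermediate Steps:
$c = -65$
$v{\left(R,s \right)} = -3 - 3 R s$ ($v{\left(R,s \right)} = - 3 R s - 3 = -3 - 3 R s$)
$J = -3117$ ($J = -65 + 28 \left(-109\right) = -65 - 3052 = -3117$)
$J - \left(109 + v{\left(1,-6 \right)} 26\right) = -3117 - \left(109 + \left(-3 - 3 \left(-6\right)\right) 26\right) = -3117 - \left(109 + \left(-3 + 18\right) 26\right) = -3117 - \left(109 + 15 \cdot 26\right) = -3117 - \left(109 + 390\right) = -3117 - 499 = -3616$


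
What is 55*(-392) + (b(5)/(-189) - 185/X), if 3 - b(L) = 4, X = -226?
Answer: -920878649/42714 ≈ -21559.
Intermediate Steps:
b(L) = -1 (b(L) = 3 - 1*4 = 3 - 4 = -1)
55*(-392) + (b(5)/(-189) - 185/X) = 55*(-392) + (-1/(-189) - 185/(-226)) = -21560 + (-1*(-1/189) - 185*(-1/226)) = -21560 + (1/189 + 185/226) = -21560 + 35191/42714 = -920878649/42714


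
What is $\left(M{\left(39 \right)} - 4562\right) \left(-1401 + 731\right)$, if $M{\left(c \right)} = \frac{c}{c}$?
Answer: $3055870$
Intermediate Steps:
$M{\left(c \right)} = 1$
$\left(M{\left(39 \right)} - 4562\right) \left(-1401 + 731\right) = \left(1 - 4562\right) \left(-1401 + 731\right) = \left(-4561\right) \left(-670\right) = 3055870$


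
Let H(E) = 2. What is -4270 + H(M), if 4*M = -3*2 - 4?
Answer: -4268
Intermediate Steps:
M = -5/2 (M = (-3*2 - 4)/4 = (-6 - 4)/4 = (1/4)*(-10) = -5/2 ≈ -2.5000)
-4270 + H(M) = -4270 + 2 = -4268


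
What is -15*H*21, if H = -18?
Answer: 5670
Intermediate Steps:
-15*H*21 = -15*(-18)*21 = 270*21 = 5670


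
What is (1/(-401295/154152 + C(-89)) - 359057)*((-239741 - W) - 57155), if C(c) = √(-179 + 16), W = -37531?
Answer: 41745448143666541286565/448264494553 + 684805418245440*I*√163/448264494553 ≈ 9.3127e+10 + 19504.0*I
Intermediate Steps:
C(c) = I*√163 (C(c) = √(-163) = I*√163)
(1/(-401295/154152 + C(-89)) - 359057)*((-239741 - W) - 57155) = (1/(-401295/154152 + I*√163) - 359057)*((-239741 - 1*(-37531)) - 57155) = (1/(-401295*1/154152 + I*√163) - 359057)*((-239741 + 37531) - 57155) = (1/(-133765/51384 + I*√163) - 359057)*(-202210 - 57155) = (-359057 + 1/(-133765/51384 + I*√163))*(-259365) = 93126818805 - 259365/(-133765/51384 + I*√163)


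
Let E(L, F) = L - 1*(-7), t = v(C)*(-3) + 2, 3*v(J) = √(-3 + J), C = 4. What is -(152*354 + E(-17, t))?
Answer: -53798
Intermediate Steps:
v(J) = √(-3 + J)/3
t = 1 (t = (√(-3 + 4)/3)*(-3) + 2 = (√1/3)*(-3) + 2 = ((⅓)*1)*(-3) + 2 = (⅓)*(-3) + 2 = -1 + 2 = 1)
E(L, F) = 7 + L (E(L, F) = L + 7 = 7 + L)
-(152*354 + E(-17, t)) = -(152*354 + (7 - 17)) = -(53808 - 10) = -1*53798 = -53798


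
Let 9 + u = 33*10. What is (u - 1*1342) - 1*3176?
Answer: -4197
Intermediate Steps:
u = 321 (u = -9 + 33*10 = -9 + 330 = 321)
(u - 1*1342) - 1*3176 = (321 - 1*1342) - 1*3176 = (321 - 1342) - 3176 = -1021 - 3176 = -4197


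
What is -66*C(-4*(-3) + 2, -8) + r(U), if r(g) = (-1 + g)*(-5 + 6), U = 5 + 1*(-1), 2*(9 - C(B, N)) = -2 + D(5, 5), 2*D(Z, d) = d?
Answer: -1149/2 ≈ -574.50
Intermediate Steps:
D(Z, d) = d/2
C(B, N) = 35/4 (C(B, N) = 9 - (-2 + (½)*5)/2 = 9 - (-2 + 5/2)/2 = 9 - ½*½ = 9 - ¼ = 35/4)
U = 4 (U = 5 - 1 = 4)
r(g) = -1 + g (r(g) = (-1 + g)*1 = -1 + g)
-66*C(-4*(-3) + 2, -8) + r(U) = -66*35/4 + (-1 + 4) = -1155/2 + 3 = -1149/2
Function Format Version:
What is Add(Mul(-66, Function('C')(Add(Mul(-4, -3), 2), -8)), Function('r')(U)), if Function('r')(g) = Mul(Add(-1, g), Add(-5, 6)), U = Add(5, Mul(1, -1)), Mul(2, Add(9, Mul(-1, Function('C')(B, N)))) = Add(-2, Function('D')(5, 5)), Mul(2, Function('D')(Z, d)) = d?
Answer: Rational(-1149, 2) ≈ -574.50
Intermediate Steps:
Function('D')(Z, d) = Mul(Rational(1, 2), d)
Function('C')(B, N) = Rational(35, 4) (Function('C')(B, N) = Add(9, Mul(Rational(-1, 2), Add(-2, Mul(Rational(1, 2), 5)))) = Add(9, Mul(Rational(-1, 2), Add(-2, Rational(5, 2)))) = Add(9, Mul(Rational(-1, 2), Rational(1, 2))) = Add(9, Rational(-1, 4)) = Rational(35, 4))
U = 4 (U = Add(5, -1) = 4)
Function('r')(g) = Add(-1, g) (Function('r')(g) = Mul(Add(-1, g), 1) = Add(-1, g))
Add(Mul(-66, Function('C')(Add(Mul(-4, -3), 2), -8)), Function('r')(U)) = Add(Mul(-66, Rational(35, 4)), Add(-1, 4)) = Add(Rational(-1155, 2), 3) = Rational(-1149, 2)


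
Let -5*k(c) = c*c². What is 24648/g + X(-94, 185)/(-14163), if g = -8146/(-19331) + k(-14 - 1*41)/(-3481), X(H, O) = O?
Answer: -2610086366645831/967620564693 ≈ -2697.4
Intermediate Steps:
k(c) = -c³/5 (k(c) = -c*c²/5 = -c³/5)
g = -614882799/67291211 (g = -8146/(-19331) - (-14 - 1*41)³/5/(-3481) = -8146*(-1/19331) - (-14 - 41)³/5*(-1/3481) = 8146/19331 - ⅕*(-55)³*(-1/3481) = 8146/19331 - ⅕*(-166375)*(-1/3481) = 8146/19331 + 33275*(-1/3481) = 8146/19331 - 33275/3481 = -614882799/67291211 ≈ -9.1376)
24648/g + X(-94, 185)/(-14163) = 24648/(-614882799/67291211) + 185/(-14163) = 24648*(-67291211/614882799) + 185*(-1/14163) = -552864589576/204960933 - 185/14163 = -2610086366645831/967620564693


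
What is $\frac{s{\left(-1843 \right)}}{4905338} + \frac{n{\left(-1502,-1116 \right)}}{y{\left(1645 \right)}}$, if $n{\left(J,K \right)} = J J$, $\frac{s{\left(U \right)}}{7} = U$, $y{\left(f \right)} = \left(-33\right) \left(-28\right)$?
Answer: $\frac{2766612557207}{1133133078} \approx 2441.6$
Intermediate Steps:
$y{\left(f \right)} = 924$
$s{\left(U \right)} = 7 U$
$n{\left(J,K \right)} = J^{2}$
$\frac{s{\left(-1843 \right)}}{4905338} + \frac{n{\left(-1502,-1116 \right)}}{y{\left(1645 \right)}} = \frac{7 \left(-1843\right)}{4905338} + \frac{\left(-1502\right)^{2}}{924} = \left(-12901\right) \frac{1}{4905338} + 2256004 \cdot \frac{1}{924} = - \frac{12901}{4905338} + \frac{564001}{231} = \frac{2766612557207}{1133133078}$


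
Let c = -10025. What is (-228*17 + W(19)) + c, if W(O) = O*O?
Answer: -13540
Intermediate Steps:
W(O) = O²
(-228*17 + W(19)) + c = (-228*17 + 19²) - 10025 = (-3876 + 361) - 10025 = -3515 - 10025 = -13540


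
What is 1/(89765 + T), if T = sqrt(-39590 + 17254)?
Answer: 89765/8057777561 - 8*I*sqrt(349)/8057777561 ≈ 1.114e-5 - 1.8548e-8*I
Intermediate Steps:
T = 8*I*sqrt(349) (T = sqrt(-22336) = 8*I*sqrt(349) ≈ 149.45*I)
1/(89765 + T) = 1/(89765 + 8*I*sqrt(349))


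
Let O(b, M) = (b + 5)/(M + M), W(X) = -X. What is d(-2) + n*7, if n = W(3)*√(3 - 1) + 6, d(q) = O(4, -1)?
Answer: 75/2 - 21*√2 ≈ 7.8015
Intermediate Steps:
O(b, M) = (5 + b)/(2*M) (O(b, M) = (5 + b)/((2*M)) = (5 + b)*(1/(2*M)) = (5 + b)/(2*M))
d(q) = -9/2 (d(q) = (½)*(5 + 4)/(-1) = (½)*(-1)*9 = -9/2)
n = 6 - 3*√2 (n = (-1*3)*√(3 - 1) + 6 = -3*√2 + 6 = 6 - 3*√2 ≈ 1.7574)
d(-2) + n*7 = -9/2 + (6 - 3*√2)*7 = -9/2 + (42 - 21*√2) = 75/2 - 21*√2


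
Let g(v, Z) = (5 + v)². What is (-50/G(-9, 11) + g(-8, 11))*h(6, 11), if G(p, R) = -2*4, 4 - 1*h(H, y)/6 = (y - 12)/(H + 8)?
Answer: 10431/28 ≈ 372.54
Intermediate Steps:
h(H, y) = 24 - 6*(-12 + y)/(8 + H) (h(H, y) = 24 - 6*(y - 12)/(H + 8) = 24 - 6*(-12 + y)/(8 + H))
G(p, R) = -8
(-50/G(-9, 11) + g(-8, 11))*h(6, 11) = (-50/(-8) + (5 - 8)²)*(6*(44 - 1*11 + 4*6)/(8 + 6)) = (-50*(-⅛) + (-3)²)*(6*(44 - 11 + 24)/14) = (25/4 + 9)*(6*(1/14)*57) = (61/4)*(171/7) = 10431/28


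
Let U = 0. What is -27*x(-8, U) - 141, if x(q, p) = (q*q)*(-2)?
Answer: 3315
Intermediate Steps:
x(q, p) = -2*q² (x(q, p) = q²*(-2) = -2*q²)
-27*x(-8, U) - 141 = -(-54)*(-8)² - 141 = -(-54)*64 - 141 = -27*(-128) - 141 = 3456 - 141 = 3315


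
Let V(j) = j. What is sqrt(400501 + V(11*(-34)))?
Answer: sqrt(400127) ≈ 632.56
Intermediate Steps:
sqrt(400501 + V(11*(-34))) = sqrt(400501 + 11*(-34)) = sqrt(400501 - 374) = sqrt(400127)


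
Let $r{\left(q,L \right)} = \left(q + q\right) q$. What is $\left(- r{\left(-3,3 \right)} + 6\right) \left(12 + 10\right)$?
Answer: $-264$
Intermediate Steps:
$r{\left(q,L \right)} = 2 q^{2}$ ($r{\left(q,L \right)} = 2 q q = 2 q^{2}$)
$\left(- r{\left(-3,3 \right)} + 6\right) \left(12 + 10\right) = \left(- 2 \left(-3\right)^{2} + 6\right) \left(12 + 10\right) = \left(- 2 \cdot 9 + 6\right) 22 = \left(\left(-1\right) 18 + 6\right) 22 = \left(-18 + 6\right) 22 = \left(-12\right) 22 = -264$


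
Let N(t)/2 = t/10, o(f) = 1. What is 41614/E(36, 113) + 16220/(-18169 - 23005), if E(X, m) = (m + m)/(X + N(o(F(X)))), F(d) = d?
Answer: 77527439179/11631655 ≈ 6665.2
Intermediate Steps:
N(t) = t/5 (N(t) = 2*(t/10) = t/5)
E(X, m) = 2*m/(⅕ + X) (E(X, m) = (m + m)/(X + (⅕)*1) = (2*m)/(X + ⅕) = (2*m)/(⅕ + X) = 2*m/(⅕ + X))
41614/E(36, 113) + 16220/(-18169 - 23005) = 41614/((10*113/(1 + 5*36))) + 16220/(-18169 - 23005) = 41614/((10*113/(1 + 180))) + 16220/(-41174) = 41614/((10*113/181)) + 16220*(-1/41174) = 41614/((10*113*(1/181))) - 8110/20587 = 41614/(1130/181) - 8110/20587 = 41614*(181/1130) - 8110/20587 = 3766067/565 - 8110/20587 = 77527439179/11631655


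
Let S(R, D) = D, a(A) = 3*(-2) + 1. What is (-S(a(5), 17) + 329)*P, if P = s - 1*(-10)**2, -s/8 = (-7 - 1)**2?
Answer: -190944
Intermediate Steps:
s = -512 (s = -8*(-7 - 1)**2 = -8*(-8)**2 = -8*64 = -512)
P = -612 (P = -512 - 1*(-10)**2 = -512 - 1*100 = -512 - 100 = -612)
a(A) = -5 (a(A) = -6 + 1 = -5)
(-S(a(5), 17) + 329)*P = (-1*17 + 329)*(-612) = (-17 + 329)*(-612) = 312*(-612) = -190944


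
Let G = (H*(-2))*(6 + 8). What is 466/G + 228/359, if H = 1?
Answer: -80455/5026 ≈ -16.008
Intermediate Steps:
G = -28 (G = (1*(-2))*(6 + 8) = -2*14 = -28)
466/G + 228/359 = 466/(-28) + 228/359 = 466*(-1/28) + 228*(1/359) = -233/14 + 228/359 = -80455/5026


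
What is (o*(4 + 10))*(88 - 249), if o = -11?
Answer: 24794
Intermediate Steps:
(o*(4 + 10))*(88 - 249) = (-11*(4 + 10))*(88 - 249) = -11*14*(-161) = -154*(-161) = 24794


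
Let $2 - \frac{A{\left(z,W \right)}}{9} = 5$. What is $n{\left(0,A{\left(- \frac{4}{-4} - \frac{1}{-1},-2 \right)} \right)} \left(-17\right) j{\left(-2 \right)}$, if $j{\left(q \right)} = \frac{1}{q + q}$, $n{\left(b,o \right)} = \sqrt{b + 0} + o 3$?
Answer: $- \frac{1377}{4} \approx -344.25$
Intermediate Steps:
$A{\left(z,W \right)} = -27$ ($A{\left(z,W \right)} = 18 - 45 = -27$)
$n{\left(b,o \right)} = \sqrt{b} + 3 o$
$j{\left(q \right)} = \frac{1}{2 q}$
$n{\left(0,A{\left(- \frac{4}{-4} - \frac{1}{-1},-2 \right)} \right)} \left(-17\right) j{\left(-2 \right)} = \left(\sqrt{0} + 3 \left(-27\right)\right) \left(-17\right) \frac{1}{2 \left(-2\right)} = \left(0 - 81\right) \left(-17\right) \frac{1}{2} \left(- \frac{1}{2}\right) = \left(-81\right) \left(-17\right) \left(- \frac{1}{4}\right) = 1377 \left(- \frac{1}{4}\right) = - \frac{1377}{4}$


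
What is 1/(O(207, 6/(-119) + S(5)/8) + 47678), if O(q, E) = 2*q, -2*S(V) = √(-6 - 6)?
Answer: 1/48092 ≈ 2.0793e-5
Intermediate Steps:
S(V) = -I*√3 (S(V) = -√(-6 - 6)/2 = -I*√3)
1/(O(207, 6/(-119) + S(5)/8) + 47678) = 1/(2*207 + 47678) = 1/(414 + 47678) = 1/48092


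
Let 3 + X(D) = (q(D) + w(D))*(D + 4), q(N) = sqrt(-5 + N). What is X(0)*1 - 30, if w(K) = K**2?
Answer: -33 + 4*I*sqrt(5) ≈ -33.0 + 8.9443*I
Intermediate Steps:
X(D) = -3 + (4 + D)*(D**2 + sqrt(-5 + D)) (X(D) = -3 + (sqrt(-5 + D) + D**2)*(D + 4) = -3 + (D**2 + sqrt(-5 + D))*(4 + D) = -3 + (4 + D)*(D**2 + sqrt(-5 + D)))
X(0)*1 - 30 = (-3 + 0**3 + 4*0**2 + 4*sqrt(-5 + 0) + 0*sqrt(-5 + 0))*1 - 30 = (-3 + 0 + 4*0 + 4*sqrt(-5) + 0*sqrt(-5))*1 - 30 = (-3 + 0 + 0 + 4*(I*sqrt(5)) + 0*(I*sqrt(5)))*1 - 30 = (-3 + 0 + 0 + 4*I*sqrt(5) + 0)*1 - 30 = (-3 + 4*I*sqrt(5))*1 - 30 = (-3 + 4*I*sqrt(5)) - 30 = -33 + 4*I*sqrt(5)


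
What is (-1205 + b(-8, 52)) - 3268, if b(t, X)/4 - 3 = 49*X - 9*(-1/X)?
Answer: 74512/13 ≈ 5731.7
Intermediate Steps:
b(t, X) = 12 + 36/X + 196*X (b(t, X) = 12 + 4*(49*X - 9*(-1/X)) = 12 + 4*(49*X - (-9)/X) = 12 + 4*(49*X + 9/X) = 12 + 4*(9/X + 49*X) = 12 + (36/X + 196*X) = 12 + 36/X + 196*X)
(-1205 + b(-8, 52)) - 3268 = (-1205 + (12 + 36/52 + 196*52)) - 3268 = (-1205 + (12 + 36*(1/52) + 10192)) - 3268 = (-1205 + (12 + 9/13 + 10192)) - 3268 = (-1205 + 132661/13) - 3268 = 116996/13 - 3268 = 74512/13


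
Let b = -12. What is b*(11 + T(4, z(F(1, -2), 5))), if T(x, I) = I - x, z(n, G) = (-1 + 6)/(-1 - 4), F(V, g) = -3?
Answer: -72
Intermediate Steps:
z(n, G) = -1 (z(n, G) = 5/(-5) = 5*(-⅕) = -1)
b*(11 + T(4, z(F(1, -2), 5))) = -12*(11 + (-1 - 1*4)) = -12*(11 + (-1 - 4)) = -12*(11 - 5) = -12*6 = -72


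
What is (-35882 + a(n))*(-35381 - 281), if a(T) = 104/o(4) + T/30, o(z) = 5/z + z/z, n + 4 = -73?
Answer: 57513016781/45 ≈ 1.2781e+9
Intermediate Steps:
n = -77 (n = -4 - 73 = -77)
o(z) = 1 + 5/z (o(z) = 5/z + 1 = 1 + 5/z)
a(T) = 416/9 + T/30 (a(T) = 104/(((5 + 4)/4)) + T/30 = 104/(((1/4)*9)) + T*(1/30) = 104/(9/4) + T/30 = 104*(4/9) + T/30 = 416/9 + T/30)
(-35882 + a(n))*(-35381 - 281) = (-35882 + (416/9 + (1/30)*(-77)))*(-35381 - 281) = (-35882 + (416/9 - 77/30))*(-35662) = (-35882 + 3929/90)*(-35662) = -3225451/90*(-35662) = 57513016781/45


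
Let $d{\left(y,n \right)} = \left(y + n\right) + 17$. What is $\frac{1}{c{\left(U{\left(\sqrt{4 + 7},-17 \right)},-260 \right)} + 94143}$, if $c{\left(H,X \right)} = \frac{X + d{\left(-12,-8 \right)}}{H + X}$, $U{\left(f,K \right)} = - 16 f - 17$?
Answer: $\frac{3479232205}{327548786715746} + \frac{1052 \sqrt{11}}{163774393357873} \approx 1.0622 \cdot 10^{-5}$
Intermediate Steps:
$d{\left(y,n \right)} = 17 + n + y$ ($d{\left(y,n \right)} = \left(n + y\right) + 17 = 17 + n + y$)
$U{\left(f,K \right)} = -17 - 16 f$
$c{\left(H,X \right)} = \frac{-3 + X}{H + X}$ ($c{\left(H,X \right)} = \frac{X - 3}{H + X} = \frac{-3 + X}{H + X}$)
$\frac{1}{c{\left(U{\left(\sqrt{4 + 7},-17 \right)},-260 \right)} + 94143} = \frac{1}{\frac{-3 - 260}{\left(-17 - 16 \sqrt{4 + 7}\right) - 260} + 94143} = \frac{1}{\frac{1}{\left(-17 - 16 \sqrt{11}\right) - 260} \left(-263\right) + 94143} = \frac{1}{\frac{1}{-277 - 16 \sqrt{11}} \left(-263\right) + 94143} = \frac{1}{- \frac{263}{-277 - 16 \sqrt{11}} + 94143} = \frac{1}{94143 - \frac{263}{-277 - 16 \sqrt{11}}}$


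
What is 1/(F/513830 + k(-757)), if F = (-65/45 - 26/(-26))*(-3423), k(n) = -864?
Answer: -770745/665921398 ≈ -0.0011574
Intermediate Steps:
F = 4564/3 (F = (-65*1/45 - 26*(-1/26))*(-3423) = (-13/9 + 1)*(-3423) = -4/9*(-3423) = 4564/3 ≈ 1521.3)
1/(F/513830 + k(-757)) = 1/((4564/3)/513830 - 864) = 1/((4564/3)*(1/513830) - 864) = 1/(2282/770745 - 864) = 1/(-665921398/770745) = -770745/665921398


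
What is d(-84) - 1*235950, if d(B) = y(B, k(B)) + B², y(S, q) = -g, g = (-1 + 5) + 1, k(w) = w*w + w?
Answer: -228899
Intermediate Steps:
k(w) = w + w² (k(w) = w² + w = w + w²)
g = 5 (g = 4 + 1 = 5)
y(S, q) = -5 (y(S, q) = -1*5 = -5)
d(B) = -5 + B²
d(-84) - 1*235950 = (-5 + (-84)²) - 1*235950 = (-5 + 7056) - 235950 = 7051 - 235950 = -228899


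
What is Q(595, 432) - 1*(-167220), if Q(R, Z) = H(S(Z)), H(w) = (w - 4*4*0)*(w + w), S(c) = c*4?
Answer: 6139188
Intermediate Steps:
S(c) = 4*c
H(w) = 2*w² (H(w) = (w - 16*0)*(2*w) = (w + 0)*(2*w) = w*(2*w) = 2*w²)
Q(R, Z) = 32*Z² (Q(R, Z) = 2*(4*Z)² = 2*(16*Z²) = 32*Z²)
Q(595, 432) - 1*(-167220) = 32*432² - 1*(-167220) = 32*186624 + 167220 = 5971968 + 167220 = 6139188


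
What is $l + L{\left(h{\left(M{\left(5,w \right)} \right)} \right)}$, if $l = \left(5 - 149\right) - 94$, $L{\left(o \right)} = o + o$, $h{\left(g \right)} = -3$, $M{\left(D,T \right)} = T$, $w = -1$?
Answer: $-244$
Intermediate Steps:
$L{\left(o \right)} = 2 o$
$l = -238$ ($l = -144 - 94 = -238$)
$l + L{\left(h{\left(M{\left(5,w \right)} \right)} \right)} = -238 + 2 \left(-3\right) = -238 - 6 = -244$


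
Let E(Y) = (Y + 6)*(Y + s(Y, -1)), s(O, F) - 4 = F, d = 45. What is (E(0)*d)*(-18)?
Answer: -14580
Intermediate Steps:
s(O, F) = 4 + F
E(Y) = (3 + Y)*(6 + Y) (E(Y) = (Y + 6)*(Y + (4 - 1)) = (6 + Y)*(Y + 3) = (6 + Y)*(3 + Y) = (3 + Y)*(6 + Y))
(E(0)*d)*(-18) = ((18 + 0² + 9*0)*45)*(-18) = ((18 + 0 + 0)*45)*(-18) = (18*45)*(-18) = 810*(-18) = -14580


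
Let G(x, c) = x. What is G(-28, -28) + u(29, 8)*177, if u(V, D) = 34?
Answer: 5990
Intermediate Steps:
G(-28, -28) + u(29, 8)*177 = -28 + 34*177 = -28 + 6018 = 5990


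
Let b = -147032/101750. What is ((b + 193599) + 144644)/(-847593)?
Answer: -17208039109/43121293875 ≈ -0.39906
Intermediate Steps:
b = -73516/50875 (b = -147032*1/101750 = -73516/50875 ≈ -1.4450)
((b + 193599) + 144644)/(-847593) = ((-73516/50875 + 193599) + 144644)/(-847593) = (9849275609/50875 + 144644)*(-1/847593) = (17208039109/50875)*(-1/847593) = -17208039109/43121293875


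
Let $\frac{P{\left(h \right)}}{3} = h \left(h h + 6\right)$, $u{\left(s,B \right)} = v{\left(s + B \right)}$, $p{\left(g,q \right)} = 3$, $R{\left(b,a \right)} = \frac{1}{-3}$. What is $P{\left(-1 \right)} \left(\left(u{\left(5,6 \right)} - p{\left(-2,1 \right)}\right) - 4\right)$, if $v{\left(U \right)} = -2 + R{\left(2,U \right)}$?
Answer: $196$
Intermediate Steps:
$R{\left(b,a \right)} = - \frac{1}{3}$
$v{\left(U \right)} = - \frac{7}{3}$ ($v{\left(U \right)} = -2 - \frac{1}{3} = - \frac{7}{3}$)
$u{\left(s,B \right)} = - \frac{7}{3}$
$P{\left(h \right)} = 3 h \left(6 + h^{2}\right)$ ($P{\left(h \right)} = 3 h \left(h h + 6\right) = 3 h \left(h^{2} + 6\right) = 3 h \left(6 + h^{2}\right)$)
$P{\left(-1 \right)} \left(\left(u{\left(5,6 \right)} - p{\left(-2,1 \right)}\right) - 4\right) = 3 \left(-1\right) \left(6 + \left(-1\right)^{2}\right) \left(\left(- \frac{7}{3} - 3\right) - 4\right) = 3 \left(-1\right) \left(6 + 1\right) \left(\left(- \frac{7}{3} - 3\right) - 4\right) = 3 \left(-1\right) 7 \left(- \frac{16}{3} - 4\right) = \left(-21\right) \left(- \frac{28}{3}\right) = 196$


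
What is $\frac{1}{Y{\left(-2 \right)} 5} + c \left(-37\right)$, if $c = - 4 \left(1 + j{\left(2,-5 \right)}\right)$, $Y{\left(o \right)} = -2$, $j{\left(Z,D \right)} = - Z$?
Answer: $- \frac{1481}{10} \approx -148.1$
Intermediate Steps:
$c = 4$ ($c = - 4 \left(1 - 2\right) = \left(-4\right) \left(-1\right) = 4$)
$\frac{1}{Y{\left(-2 \right)} 5} + c \left(-37\right) = \frac{1}{\left(-2\right) 5} + 4 \left(-37\right) = \frac{1}{-10} - 148 = - \frac{1}{10} - 148 = - \frac{1481}{10}$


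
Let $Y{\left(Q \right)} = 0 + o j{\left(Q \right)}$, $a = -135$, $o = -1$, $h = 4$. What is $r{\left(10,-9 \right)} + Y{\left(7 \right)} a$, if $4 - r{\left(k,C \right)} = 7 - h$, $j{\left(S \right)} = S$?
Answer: $946$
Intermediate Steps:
$r{\left(k,C \right)} = 1$ ($r{\left(k,C \right)} = 4 - \left(7 - 4\right) = 4 - 3 = 1$)
$Y{\left(Q \right)} = - Q$ ($Y{\left(Q \right)} = 0 - Q = - Q$)
$r{\left(10,-9 \right)} + Y{\left(7 \right)} a = 1 + \left(-1\right) 7 \left(-135\right) = 1 - -945 = 1 + 945 = 946$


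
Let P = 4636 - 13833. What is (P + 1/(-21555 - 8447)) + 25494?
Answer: 488942593/30002 ≈ 16297.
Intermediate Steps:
P = -9197
(P + 1/(-21555 - 8447)) + 25494 = (-9197 + 1/(-21555 - 8447)) + 25494 = (-9197 + 1/(-30002)) + 25494 = (-9197 - 1/30002) + 25494 = -275928395/30002 + 25494 = 488942593/30002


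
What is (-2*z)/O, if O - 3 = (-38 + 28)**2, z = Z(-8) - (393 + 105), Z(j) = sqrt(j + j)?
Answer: 996/103 - 8*I/103 ≈ 9.6699 - 0.07767*I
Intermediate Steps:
Z(j) = sqrt(2)*sqrt(j) (Z(j) = sqrt(2*j) = sqrt(2)*sqrt(j))
z = -498 + 4*I (z = sqrt(2)*sqrt(-8) - (393 + 105) = sqrt(2)*(2*I*sqrt(2)) - 1*498 = 4*I - 498 = -498 + 4*I ≈ -498.0 + 4.0*I)
O = 103 (O = 3 + (-38 + 28)**2 = 3 + (-10)**2 = 3 + 100 = 103)
(-2*z)/O = -2*(-498 + 4*I)/103 = (996 - 8*I)*(1/103) = 996/103 - 8*I/103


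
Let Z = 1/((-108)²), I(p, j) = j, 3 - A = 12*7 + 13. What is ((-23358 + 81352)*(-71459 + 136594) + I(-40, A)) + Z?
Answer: 44060049615745/11664 ≈ 3.7774e+9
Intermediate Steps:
A = -94 (A = 3 - (12*7 + 13) = 3 - (84 + 13) = 3 - 1*97 = 3 - 97 = -94)
Z = 1/11664 ≈ 8.5734e-5
((-23358 + 81352)*(-71459 + 136594) + I(-40, A)) + Z = ((-23358 + 81352)*(-71459 + 136594) - 94) + 1/11664 = (57994*65135 - 94) + 1/11664 = (3777439190 - 94) + 1/11664 = 3777439096 + 1/11664 = 44060049615745/11664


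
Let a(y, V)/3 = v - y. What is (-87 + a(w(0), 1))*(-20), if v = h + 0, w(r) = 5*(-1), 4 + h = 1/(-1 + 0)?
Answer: 1740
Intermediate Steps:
h = -5 (h = -4 + 1/(-1 + 0) = -4 + 1/(-1) = -4 - 1 = -5)
w(r) = -5
v = -5 (v = -5 + 0 = -5)
a(y, V) = -15 - 3*y (a(y, V) = 3*(-5 - y) = -15 - 3*y)
(-87 + a(w(0), 1))*(-20) = (-87 + (-15 - 3*(-5)))*(-20) = (-87 + (-15 + 15))*(-20) = (-87 + 0)*(-20) = -87*(-20) = 1740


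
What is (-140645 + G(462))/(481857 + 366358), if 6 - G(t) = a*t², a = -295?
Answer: 62825341/848215 ≈ 74.068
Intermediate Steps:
G(t) = 6 + 295*t² (G(t) = 6 - (-295)*t² = 6 + 295*t²)
(-140645 + G(462))/(481857 + 366358) = (-140645 + (6 + 295*462²))/(481857 + 366358) = (-140645 + (6 + 295*213444))/848215 = (-140645 + (6 + 62965980))*(1/848215) = (-140645 + 62965986)*(1/848215) = 62825341*(1/848215) = 62825341/848215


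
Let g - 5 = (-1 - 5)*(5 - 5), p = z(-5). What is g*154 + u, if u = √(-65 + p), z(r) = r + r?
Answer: 770 + 5*I*√3 ≈ 770.0 + 8.6602*I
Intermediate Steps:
z(r) = 2*r
p = -10 (p = 2*(-5) = -10)
g = 5 (g = 5 + (-1 - 5)*(5 - 5) = 5 - 6*0 = 5 + 0 = 5)
u = 5*I*√3 (u = √(-65 - 10) = √(-75) = 5*I*√3 ≈ 8.6602*I)
g*154 + u = 5*154 + 5*I*√3 = 770 + 5*I*√3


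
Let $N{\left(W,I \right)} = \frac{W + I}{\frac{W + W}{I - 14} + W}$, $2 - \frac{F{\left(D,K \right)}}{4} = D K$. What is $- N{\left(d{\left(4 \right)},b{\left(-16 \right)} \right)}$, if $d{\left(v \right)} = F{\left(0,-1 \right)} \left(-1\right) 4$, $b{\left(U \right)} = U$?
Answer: $- \frac{45}{28} \approx -1.6071$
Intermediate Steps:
$F{\left(D,K \right)} = 8 - 4 D K$
$d{\left(v \right)} = -32$ ($d{\left(v \right)} = \left(8 - 0 \left(-1\right)\right) \left(-1\right) 4 = \left(8 + 0\right) \left(-1\right) 4 = 8 \left(-1\right) 4 = \left(-8\right) 4 = -32$)
$N{\left(W,I \right)} = \frac{I + W}{W + \frac{2 W}{-14 + I}}$ ($N{\left(W,I \right)} = \frac{I + W}{\frac{2 W}{-14 + I} + W} = \frac{I + W}{W + \frac{2 W}{-14 + I}}$)
$- N{\left(d{\left(4 \right)},b{\left(-16 \right)} \right)} = - \frac{\left(-16\right)^{2} - -224 - -448 - -512}{\left(-32\right) \left(-12 - 16\right)} = - \frac{\left(-1\right) \left(256 + 224 + 448 + 512\right)}{32 \left(-28\right)} = - \frac{\left(-1\right) \left(-1\right) 1440}{32 \cdot 28} = \left(-1\right) \frac{45}{28} = - \frac{45}{28}$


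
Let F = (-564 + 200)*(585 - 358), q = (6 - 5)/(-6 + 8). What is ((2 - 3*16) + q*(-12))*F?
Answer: 4296656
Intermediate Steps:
q = ½ (q = 1/2 = 1*(½) = ½ ≈ 0.50000)
F = -82628 (F = -364*227 = -82628)
((2 - 3*16) + q*(-12))*F = ((2 - 3*16) + (½)*(-12))*(-82628) = ((2 - 48) - 6)*(-82628) = (-46 - 6)*(-82628) = -52*(-82628) = 4296656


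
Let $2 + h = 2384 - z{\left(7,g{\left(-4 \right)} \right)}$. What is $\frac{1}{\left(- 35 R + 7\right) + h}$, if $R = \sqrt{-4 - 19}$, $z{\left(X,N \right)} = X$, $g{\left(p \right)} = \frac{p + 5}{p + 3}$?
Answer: $\frac{2382}{5702099} + \frac{35 i \sqrt{23}}{5702099} \approx 0.00041774 + 2.9437 \cdot 10^{-5} i$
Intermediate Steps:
$g{\left(p \right)} = \frac{5 + p}{3 + p}$
$R = i \sqrt{23}$ ($R = \sqrt{-23} = i \sqrt{23} \approx 4.7958 i$)
$h = 2375$ ($h = -2 + \left(2384 - 7\right) = -2 + 2377 = 2375$)
$\frac{1}{\left(- 35 R + 7\right) + h} = \frac{1}{\left(- 35 i \sqrt{23} + 7\right) + 2375} = \frac{1}{\left(7 - 35 i \sqrt{23}\right) + 2375} = \frac{1}{2382 - 35 i \sqrt{23}}$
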